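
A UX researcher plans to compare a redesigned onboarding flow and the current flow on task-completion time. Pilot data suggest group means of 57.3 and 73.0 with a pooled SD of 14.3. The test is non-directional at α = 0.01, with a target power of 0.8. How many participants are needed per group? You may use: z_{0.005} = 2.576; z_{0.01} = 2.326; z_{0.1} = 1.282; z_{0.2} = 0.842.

Cohen's d = |M₁ − M₂| / SD_pooled = |57.3 − 73.0| / 14.3 = 15.7 / 14.3 = 1.098.
For two independent groups with equal n: n = 2·((z_{α/2} + z_β) / d)².
z_{α/2} + z_β = 2.576 + 0.842 = 3.418.
n = 2 × (3.418 / 1.098)² = 2 × 3.113² = 2 × 9.69 = 19.4.
Round up to the next whole participant.

n = 20 per group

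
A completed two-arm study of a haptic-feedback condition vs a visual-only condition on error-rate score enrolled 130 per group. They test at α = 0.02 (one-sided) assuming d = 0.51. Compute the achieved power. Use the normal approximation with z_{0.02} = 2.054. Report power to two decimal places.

For two equal groups, power = Φ(d·√(n/2) − z_{α}).
d·√(n/2) = 0.51 × √(130/2) = 0.51 × 8.062 = 4.112.
z_β = 4.112 − 2.054 = 2.058.
Power = Φ(2.058) = 0.980.

power ≈ 0.98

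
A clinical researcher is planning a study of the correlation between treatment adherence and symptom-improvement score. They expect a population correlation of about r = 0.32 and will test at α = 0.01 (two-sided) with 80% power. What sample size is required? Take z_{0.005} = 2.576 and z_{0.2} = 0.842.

Fisher's z: C = ½·ln((1+r)/(1−r)) = ½·ln(1.9412) = 0.3316.
n = ((z_{α/2} + z_β)/C)² + 3.
(2.576 + 0.842) / 0.3316 = 3.418 / 0.3316 = 10.308.
n = 10.308² + 3 = 106.25 + 3 = 109.2.
Round up.

n = 110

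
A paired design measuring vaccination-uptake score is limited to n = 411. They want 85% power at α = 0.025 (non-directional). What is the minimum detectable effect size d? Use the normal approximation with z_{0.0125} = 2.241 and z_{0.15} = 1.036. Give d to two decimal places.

d_min ≈ 0.16

For a single sample (or paired design) of n = 411: d_min = (z_{α/2} + z_β)/√n.
z-sum = 2.241 + 1.036 = 3.277.
d_min = 3.277 / √411 = 3.277 / 20.273 = 0.162.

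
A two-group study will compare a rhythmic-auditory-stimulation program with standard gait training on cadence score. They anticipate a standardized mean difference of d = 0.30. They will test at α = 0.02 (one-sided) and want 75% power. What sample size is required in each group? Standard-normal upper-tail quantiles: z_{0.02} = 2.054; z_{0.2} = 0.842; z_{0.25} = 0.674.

For two independent groups with equal n: n = 2·((z_{α} + z_β) / d)².
z_{α} + z_β = 2.054 + 0.674 = 2.728.
n = 2 × (2.728 / 0.30)² = 2 × 9.093² = 2 × 82.69 = 165.4.
Round up to the next whole participant.

n = 166 per group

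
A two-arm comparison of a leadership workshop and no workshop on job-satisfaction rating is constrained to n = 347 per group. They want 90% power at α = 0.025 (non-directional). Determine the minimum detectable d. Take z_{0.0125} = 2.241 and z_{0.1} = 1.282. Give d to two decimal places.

d_min ≈ 0.27

For two independent groups of n = 347 each: d_min = (z_{α/2} + z_β)·√(2/n).
z-sum = 2.241 + 1.282 = 3.523.
d_min = 3.523 × √(2/347) = 3.523 × 0.0759 = 0.267.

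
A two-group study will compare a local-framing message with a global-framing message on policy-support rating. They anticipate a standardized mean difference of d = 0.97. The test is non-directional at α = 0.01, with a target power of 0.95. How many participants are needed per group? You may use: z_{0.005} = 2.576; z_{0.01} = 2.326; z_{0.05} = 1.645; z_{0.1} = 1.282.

For two independent groups with equal n: n = 2·((z_{α/2} + z_β) / d)².
z_{α/2} + z_β = 2.576 + 1.645 = 4.221.
n = 2 × (4.221 / 0.97)² = 2 × 4.352² = 2 × 18.94 = 37.9.
Round up to the next whole participant.

n = 38 per group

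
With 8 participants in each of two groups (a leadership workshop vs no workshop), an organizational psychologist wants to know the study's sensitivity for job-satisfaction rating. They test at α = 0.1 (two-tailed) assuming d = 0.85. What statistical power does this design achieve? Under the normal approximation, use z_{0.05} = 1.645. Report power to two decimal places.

power ≈ 0.52

For two equal groups, power = Φ(d·√(n/2) − z_{α/2}).
d·√(n/2) = 0.85 × √(8/2) = 0.85 × 2.000 = 1.700.
z_β = 1.700 − 1.645 = 0.055.
Power = Φ(0.055) = 0.522.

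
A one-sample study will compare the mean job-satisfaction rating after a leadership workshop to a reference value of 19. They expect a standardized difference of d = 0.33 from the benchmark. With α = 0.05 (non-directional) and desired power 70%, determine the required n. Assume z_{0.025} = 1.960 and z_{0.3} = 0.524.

n = 57

For a one-sample test: n = ((z_{α/2} + z_β) / d)².
z_{α/2} + z_β = 1.960 + 0.524 = 2.484.
n = (2.484 / 0.33)² = 7.527² = 56.66.
Round up.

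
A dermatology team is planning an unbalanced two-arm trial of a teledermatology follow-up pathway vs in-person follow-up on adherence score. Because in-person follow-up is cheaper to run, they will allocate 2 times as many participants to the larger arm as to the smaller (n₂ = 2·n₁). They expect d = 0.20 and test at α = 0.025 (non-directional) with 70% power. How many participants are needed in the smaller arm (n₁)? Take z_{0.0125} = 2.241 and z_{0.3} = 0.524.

n₁ = 287

With allocation ratio k = n₂/n₁ = 2, Var(x̄₁−x̄₂) = σ²(1/n₁ + 1/(k·n₁)) = σ²·(k+1)/(k·n₁).
So n₁ = (1 + 1/k)·((z_{α/2} + z_β)/d)² = 1.500 × (2.765/0.20)².
n₁ = 1.500 × 191.13 = 286.7.
Round up: n₁ = 287, giving n₂ = 2 × 287 = 574.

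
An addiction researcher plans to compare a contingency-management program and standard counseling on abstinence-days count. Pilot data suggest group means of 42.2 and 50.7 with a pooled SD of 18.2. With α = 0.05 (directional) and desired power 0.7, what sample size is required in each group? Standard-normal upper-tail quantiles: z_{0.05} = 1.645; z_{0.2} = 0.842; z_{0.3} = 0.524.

n = 44 per group

Cohen's d = |M₁ − M₂| / SD_pooled = |42.2 − 50.7| / 18.2 = 8.5 / 18.2 = 0.467.
For two independent groups with equal n: n = 2·((z_{α} + z_β) / d)².
z_{α} + z_β = 1.645 + 0.524 = 2.169.
n = 2 × (2.169 / 0.467)² = 2 × 4.645² = 2 × 21.57 = 43.1.
Round up to the next whole participant.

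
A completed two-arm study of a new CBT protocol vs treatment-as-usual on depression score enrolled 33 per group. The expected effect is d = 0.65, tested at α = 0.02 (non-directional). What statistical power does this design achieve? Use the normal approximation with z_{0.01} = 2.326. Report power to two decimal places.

power ≈ 0.62

For two equal groups, power = Φ(d·√(n/2) − z_{α/2}).
d·√(n/2) = 0.65 × √(33/2) = 0.65 × 4.062 = 2.640.
z_β = 2.640 − 2.326 = 0.314.
Power = Φ(0.314) = 0.623.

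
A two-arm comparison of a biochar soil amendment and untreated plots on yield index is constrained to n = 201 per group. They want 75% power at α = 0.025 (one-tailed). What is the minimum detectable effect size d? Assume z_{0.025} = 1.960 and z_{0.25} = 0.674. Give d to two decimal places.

d_min ≈ 0.26

For two independent groups of n = 201 each: d_min = (z_{α} + z_β)·√(2/n).
z-sum = 1.960 + 0.674 = 2.634.
d_min = 2.634 × √(2/201) = 2.634 × 0.0998 = 0.263.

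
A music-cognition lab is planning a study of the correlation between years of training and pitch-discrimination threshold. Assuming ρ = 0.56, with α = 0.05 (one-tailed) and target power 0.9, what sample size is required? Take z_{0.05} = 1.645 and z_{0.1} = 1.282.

n = 25

Fisher's z: C = ½·ln((1+r)/(1−r)) = ½·ln(3.5455) = 0.6328.
n = ((z_{α} + z_β)/C)² + 3.
(1.645 + 1.282) / 0.6328 = 2.927 / 0.6328 = 4.625.
n = 4.625² + 3 = 21.40 + 3 = 24.4.
Round up.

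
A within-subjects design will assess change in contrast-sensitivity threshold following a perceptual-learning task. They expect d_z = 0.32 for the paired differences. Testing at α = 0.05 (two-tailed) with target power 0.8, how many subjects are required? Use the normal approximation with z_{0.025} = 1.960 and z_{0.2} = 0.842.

n = 77 pairs

For a paired (one-sample on differences) test: n = ((z_{α/2} + z_β) / d)².
z_{α/2} + z_β = 1.960 + 0.842 = 2.802.
n = (2.802 / 0.32)² = 8.756² = 76.67.
Round up.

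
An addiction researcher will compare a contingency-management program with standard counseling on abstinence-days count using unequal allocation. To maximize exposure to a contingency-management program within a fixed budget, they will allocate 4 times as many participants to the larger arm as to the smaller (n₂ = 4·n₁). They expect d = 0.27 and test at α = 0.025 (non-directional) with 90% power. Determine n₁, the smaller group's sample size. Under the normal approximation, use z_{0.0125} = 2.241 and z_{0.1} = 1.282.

With allocation ratio k = n₂/n₁ = 4, Var(x̄₁−x̄₂) = σ²(1/n₁ + 1/(k·n₁)) = σ²·(k+1)/(k·n₁).
So n₁ = (1 + 1/k)·((z_{α/2} + z_β)/d)² = 1.250 × (3.523/0.27)².
n₁ = 1.250 × 170.25 = 212.8.
Round up: n₁ = 213, giving n₂ = 4 × 213 = 852.

n₁ = 213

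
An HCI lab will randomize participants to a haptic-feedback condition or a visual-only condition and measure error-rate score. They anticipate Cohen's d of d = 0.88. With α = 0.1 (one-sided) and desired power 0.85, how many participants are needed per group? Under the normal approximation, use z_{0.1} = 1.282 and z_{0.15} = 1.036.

n = 14 per group

For two independent groups with equal n: n = 2·((z_{α} + z_β) / d)².
z_{α} + z_β = 1.282 + 1.036 = 2.318.
n = 2 × (2.318 / 0.88)² = 2 × 2.634² = 2 × 6.94 = 13.9.
Round up to the next whole participant.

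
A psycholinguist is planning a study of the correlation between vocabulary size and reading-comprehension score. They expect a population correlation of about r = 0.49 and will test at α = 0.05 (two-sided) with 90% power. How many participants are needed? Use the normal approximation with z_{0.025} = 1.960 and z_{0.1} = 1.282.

Fisher's z: C = ½·ln((1+r)/(1−r)) = ½·ln(2.9216) = 0.5361.
n = ((z_{α/2} + z_β)/C)² + 3.
(1.960 + 1.282) / 0.5361 = 3.242 / 0.5361 = 6.047.
n = 6.047² + 3 = 36.57 + 3 = 39.6.
Round up.

n = 40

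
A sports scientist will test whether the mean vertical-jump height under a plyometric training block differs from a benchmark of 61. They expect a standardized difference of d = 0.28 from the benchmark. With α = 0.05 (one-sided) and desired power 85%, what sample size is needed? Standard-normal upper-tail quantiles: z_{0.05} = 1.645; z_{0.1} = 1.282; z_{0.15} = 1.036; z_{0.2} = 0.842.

n = 92

For a one-sample test: n = ((z_{α} + z_β) / d)².
z_{α} + z_β = 1.645 + 1.036 = 2.681.
n = (2.681 / 0.28)² = 9.575² = 91.68.
Round up.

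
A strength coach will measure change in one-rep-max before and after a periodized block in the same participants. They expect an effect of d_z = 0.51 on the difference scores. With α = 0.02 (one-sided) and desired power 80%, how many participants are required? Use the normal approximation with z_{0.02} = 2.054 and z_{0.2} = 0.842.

n = 33 pairs

For a paired (one-sample on differences) test: n = ((z_{α} + z_β) / d)².
z_{α} + z_β = 2.054 + 0.842 = 2.896.
n = (2.896 / 0.51)² = 5.678² = 32.24.
Round up.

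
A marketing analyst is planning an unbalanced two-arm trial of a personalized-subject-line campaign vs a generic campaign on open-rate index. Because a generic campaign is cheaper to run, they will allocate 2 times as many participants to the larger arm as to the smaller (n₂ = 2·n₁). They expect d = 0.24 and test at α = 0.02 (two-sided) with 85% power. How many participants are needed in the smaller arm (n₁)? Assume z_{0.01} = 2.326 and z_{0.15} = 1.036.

n₁ = 295

With allocation ratio k = n₂/n₁ = 2, Var(x̄₁−x̄₂) = σ²(1/n₁ + 1/(k·n₁)) = σ²·(k+1)/(k·n₁).
So n₁ = (1 + 1/k)·((z_{α/2} + z_β)/d)² = 1.500 × (3.362/0.24)².
n₁ = 1.500 × 196.23 = 294.4.
Round up: n₁ = 295, giving n₂ = 2 × 295 = 590.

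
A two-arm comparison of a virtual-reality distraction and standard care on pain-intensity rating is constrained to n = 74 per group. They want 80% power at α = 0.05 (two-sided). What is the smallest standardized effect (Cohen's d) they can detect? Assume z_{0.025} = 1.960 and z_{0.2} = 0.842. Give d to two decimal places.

For two independent groups of n = 74 each: d_min = (z_{α/2} + z_β)·√(2/n).
z-sum = 1.960 + 0.842 = 2.802.
d_min = 2.802 × √(2/74) = 2.802 × 0.1644 = 0.461.

d_min ≈ 0.46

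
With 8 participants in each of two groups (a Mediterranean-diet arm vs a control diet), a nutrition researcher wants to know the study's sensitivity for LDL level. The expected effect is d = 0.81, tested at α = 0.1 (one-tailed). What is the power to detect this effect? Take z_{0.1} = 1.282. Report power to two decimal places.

For two equal groups, power = Φ(d·√(n/2) − z_{α}).
d·√(n/2) = 0.81 × √(8/2) = 0.81 × 2.000 = 1.620.
z_β = 1.620 − 1.282 = 0.338.
Power = Φ(0.338) = 0.632.

power ≈ 0.63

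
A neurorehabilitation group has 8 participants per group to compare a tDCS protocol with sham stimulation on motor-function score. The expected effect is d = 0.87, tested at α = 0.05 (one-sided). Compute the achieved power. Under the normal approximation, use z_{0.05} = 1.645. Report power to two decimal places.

For two equal groups, power = Φ(d·√(n/2) − z_{α}).
d·√(n/2) = 0.87 × √(8/2) = 0.87 × 2.000 = 1.740.
z_β = 1.740 − 1.645 = 0.095.
Power = Φ(0.095) = 0.538.

power ≈ 0.54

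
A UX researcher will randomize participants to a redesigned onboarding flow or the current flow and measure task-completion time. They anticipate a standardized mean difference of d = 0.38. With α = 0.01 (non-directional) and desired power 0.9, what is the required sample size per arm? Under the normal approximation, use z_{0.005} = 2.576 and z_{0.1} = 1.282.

For two independent groups with equal n: n = 2·((z_{α/2} + z_β) / d)².
z_{α/2} + z_β = 2.576 + 1.282 = 3.858.
n = 2 × (3.858 / 0.38)² = 2 × 10.153² = 2 × 103.08 = 206.2.
Round up to the next whole participant.

n = 207 per group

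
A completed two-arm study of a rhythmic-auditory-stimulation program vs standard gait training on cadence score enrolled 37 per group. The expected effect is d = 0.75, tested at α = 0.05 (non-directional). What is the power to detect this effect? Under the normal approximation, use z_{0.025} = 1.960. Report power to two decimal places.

power ≈ 0.90

For two equal groups, power = Φ(d·√(n/2) − z_{α/2}).
d·√(n/2) = 0.75 × √(37/2) = 0.75 × 4.301 = 3.226.
z_β = 3.226 − 1.960 = 1.266.
Power = Φ(1.266) = 0.897.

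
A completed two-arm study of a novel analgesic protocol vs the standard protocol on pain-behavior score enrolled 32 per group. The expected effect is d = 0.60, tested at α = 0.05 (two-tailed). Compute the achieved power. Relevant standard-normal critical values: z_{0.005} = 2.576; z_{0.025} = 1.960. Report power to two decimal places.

For two equal groups, power = Φ(d·√(n/2) − z_{α/2}).
d·√(n/2) = 0.60 × √(32/2) = 0.60 × 4.000 = 2.400.
z_β = 2.400 − 1.960 = 0.440.
Power = Φ(0.440) = 0.670.

power ≈ 0.67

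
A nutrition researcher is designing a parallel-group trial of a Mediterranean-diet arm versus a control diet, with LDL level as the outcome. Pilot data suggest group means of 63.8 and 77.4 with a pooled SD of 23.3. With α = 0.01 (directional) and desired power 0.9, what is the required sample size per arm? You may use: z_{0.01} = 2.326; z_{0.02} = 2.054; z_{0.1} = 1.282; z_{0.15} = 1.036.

n = 77 per group

Cohen's d = |M₁ − M₂| / SD_pooled = |63.8 − 77.4| / 23.3 = 13.6 / 23.3 = 0.584.
For two independent groups with equal n: n = 2·((z_{α} + z_β) / d)².
z_{α} + z_β = 2.326 + 1.282 = 3.608.
n = 2 × (3.608 / 0.584)² = 2 × 6.178² = 2 × 38.17 = 76.3.
Round up to the next whole participant.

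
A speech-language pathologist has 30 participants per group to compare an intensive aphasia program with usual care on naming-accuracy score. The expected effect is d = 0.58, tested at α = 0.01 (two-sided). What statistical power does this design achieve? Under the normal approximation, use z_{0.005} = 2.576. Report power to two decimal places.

For two equal groups, power = Φ(d·√(n/2) − z_{α/2}).
d·√(n/2) = 0.58 × √(30/2) = 0.58 × 3.873 = 2.246.
z_β = 2.246 − 2.576 = -0.330.
Power = Φ(-0.330) = 0.371.

power ≈ 0.37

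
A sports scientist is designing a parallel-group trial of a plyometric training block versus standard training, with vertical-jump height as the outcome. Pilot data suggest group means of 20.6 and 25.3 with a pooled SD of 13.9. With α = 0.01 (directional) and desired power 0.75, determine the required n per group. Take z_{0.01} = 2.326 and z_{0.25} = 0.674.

Cohen's d = |M₁ − M₂| / SD_pooled = |20.6 − 25.3| / 13.9 = 4.7 / 13.9 = 0.338.
For two independent groups with equal n: n = 2·((z_{α} + z_β) / d)².
z_{α} + z_β = 2.326 + 0.674 = 3.000.
n = 2 × (3.000 / 0.338)² = 2 × 8.876² = 2 × 78.78 = 157.6.
Round up to the next whole participant.

n = 158 per group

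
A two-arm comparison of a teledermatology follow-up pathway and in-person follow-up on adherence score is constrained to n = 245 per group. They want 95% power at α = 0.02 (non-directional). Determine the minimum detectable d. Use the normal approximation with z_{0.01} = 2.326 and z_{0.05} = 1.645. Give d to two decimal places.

d_min ≈ 0.36

For two independent groups of n = 245 each: d_min = (z_{α/2} + z_β)·√(2/n).
z-sum = 2.326 + 1.645 = 3.971.
d_min = 3.971 × √(2/245) = 3.971 × 0.0904 = 0.359.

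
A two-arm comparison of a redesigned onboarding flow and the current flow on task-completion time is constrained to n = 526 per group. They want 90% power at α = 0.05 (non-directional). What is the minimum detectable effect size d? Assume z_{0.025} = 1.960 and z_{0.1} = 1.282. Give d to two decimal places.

For two independent groups of n = 526 each: d_min = (z_{α/2} + z_β)·√(2/n).
z-sum = 1.960 + 1.282 = 3.242.
d_min = 3.242 × √(2/526) = 3.242 × 0.0617 = 0.200.

d_min ≈ 0.20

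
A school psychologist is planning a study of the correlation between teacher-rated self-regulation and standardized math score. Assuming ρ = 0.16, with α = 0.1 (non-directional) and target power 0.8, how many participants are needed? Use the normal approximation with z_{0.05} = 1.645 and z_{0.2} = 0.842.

Fisher's z: C = ½·ln((1+r)/(1−r)) = ½·ln(1.3810) = 0.1614.
n = ((z_{α/2} + z_β)/C)² + 3.
(1.645 + 0.842) / 0.1614 = 2.487 / 0.1614 = 15.409.
n = 15.409² + 3 = 237.43 + 3 = 240.4.
Round up.

n = 241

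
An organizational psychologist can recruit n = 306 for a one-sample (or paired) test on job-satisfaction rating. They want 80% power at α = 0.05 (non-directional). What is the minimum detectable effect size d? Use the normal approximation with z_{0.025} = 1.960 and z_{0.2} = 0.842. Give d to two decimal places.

For a single sample (or paired design) of n = 306: d_min = (z_{α/2} + z_β)/√n.
z-sum = 1.960 + 0.842 = 2.802.
d_min = 2.802 / √306 = 2.802 / 17.493 = 0.160.

d_min ≈ 0.16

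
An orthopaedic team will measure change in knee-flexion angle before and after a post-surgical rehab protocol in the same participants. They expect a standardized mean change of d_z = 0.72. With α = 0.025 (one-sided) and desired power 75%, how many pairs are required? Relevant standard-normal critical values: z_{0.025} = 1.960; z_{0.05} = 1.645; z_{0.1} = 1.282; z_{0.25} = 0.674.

n = 14 pairs

For a paired (one-sample on differences) test: n = ((z_{α} + z_β) / d)².
z_{α} + z_β = 1.960 + 0.674 = 2.634.
n = (2.634 / 0.72)² = 3.658² = 13.38.
Round up.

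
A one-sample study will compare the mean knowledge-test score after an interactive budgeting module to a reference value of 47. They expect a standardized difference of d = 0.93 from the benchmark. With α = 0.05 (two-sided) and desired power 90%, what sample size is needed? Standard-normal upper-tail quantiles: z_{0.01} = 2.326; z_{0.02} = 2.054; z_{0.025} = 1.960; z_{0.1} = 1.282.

For a one-sample test: n = ((z_{α/2} + z_β) / d)².
z_{α/2} + z_β = 1.960 + 1.282 = 3.242.
n = (3.242 / 0.93)² = 3.486² = 12.15.
Round up.

n = 13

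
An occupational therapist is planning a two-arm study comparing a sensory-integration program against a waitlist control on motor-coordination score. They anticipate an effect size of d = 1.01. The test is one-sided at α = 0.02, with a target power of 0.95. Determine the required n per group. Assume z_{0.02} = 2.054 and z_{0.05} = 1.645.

For two independent groups with equal n: n = 2·((z_{α} + z_β) / d)².
z_{α} + z_β = 2.054 + 1.645 = 3.699.
n = 2 × (3.699 / 1.01)² = 2 × 3.662² = 2 × 13.41 = 26.8.
Round up to the next whole participant.

n = 27 per group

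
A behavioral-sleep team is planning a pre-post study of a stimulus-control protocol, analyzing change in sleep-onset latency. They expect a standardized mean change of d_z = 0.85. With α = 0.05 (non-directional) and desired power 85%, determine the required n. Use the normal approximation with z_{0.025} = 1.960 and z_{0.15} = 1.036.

n = 13 pairs

For a paired (one-sample on differences) test: n = ((z_{α/2} + z_β) / d)².
z_{α/2} + z_β = 1.960 + 1.036 = 2.996.
n = (2.996 / 0.85)² = 3.525² = 12.42.
Round up.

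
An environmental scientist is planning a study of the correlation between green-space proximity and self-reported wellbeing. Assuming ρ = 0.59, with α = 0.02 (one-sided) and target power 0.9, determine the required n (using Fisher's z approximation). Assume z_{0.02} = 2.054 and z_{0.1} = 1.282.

n = 28

Fisher's z: C = ½·ln((1+r)/(1−r)) = ½·ln(3.8780) = 0.6777.
n = ((z_{α} + z_β)/C)² + 3.
(2.054 + 1.282) / 0.6777 = 3.336 / 0.6777 = 4.923.
n = 4.923² + 3 = 24.23 + 3 = 27.2.
Round up.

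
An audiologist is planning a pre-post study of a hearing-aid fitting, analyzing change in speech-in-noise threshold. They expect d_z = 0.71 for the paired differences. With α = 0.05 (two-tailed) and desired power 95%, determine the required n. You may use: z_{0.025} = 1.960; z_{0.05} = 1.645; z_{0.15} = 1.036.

For a paired (one-sample on differences) test: n = ((z_{α/2} + z_β) / d)².
z_{α/2} + z_β = 1.960 + 1.645 = 3.605.
n = (3.605 / 0.71)² = 5.077² = 25.78.
Round up.

n = 26 pairs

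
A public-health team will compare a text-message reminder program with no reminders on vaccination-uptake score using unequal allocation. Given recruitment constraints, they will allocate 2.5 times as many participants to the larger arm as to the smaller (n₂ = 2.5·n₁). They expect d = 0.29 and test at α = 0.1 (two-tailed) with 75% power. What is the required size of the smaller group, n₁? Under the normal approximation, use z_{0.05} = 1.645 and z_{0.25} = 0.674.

n₁ = 90

With allocation ratio k = n₂/n₁ = 2.5, Var(x̄₁−x̄₂) = σ²(1/n₁ + 1/(k·n₁)) = σ²·(k+1)/(k·n₁).
So n₁ = (1 + 1/k)·((z_{α/2} + z_β)/d)² = 1.400 × (2.319/0.29)².
n₁ = 1.400 × 63.94 = 89.5.
Round up: n₁ = 90, giving n₂ = 2.5 × 90 = 225.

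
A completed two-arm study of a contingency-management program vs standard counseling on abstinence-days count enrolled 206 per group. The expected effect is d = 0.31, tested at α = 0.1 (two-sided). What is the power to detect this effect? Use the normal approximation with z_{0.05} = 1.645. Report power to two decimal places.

For two equal groups, power = Φ(d·√(n/2) − z_{α/2}).
d·√(n/2) = 0.31 × √(206/2) = 0.31 × 10.149 = 3.146.
z_β = 3.146 − 1.645 = 1.501.
Power = Φ(1.501) = 0.933.

power ≈ 0.93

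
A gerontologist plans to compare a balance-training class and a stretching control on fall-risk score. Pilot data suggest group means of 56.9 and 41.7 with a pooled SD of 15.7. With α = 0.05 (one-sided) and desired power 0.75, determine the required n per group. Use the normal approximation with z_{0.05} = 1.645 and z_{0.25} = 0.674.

n = 12 per group

Cohen's d = |M₁ − M₂| / SD_pooled = |56.9 − 41.7| / 15.7 = 15.2 / 15.7 = 0.968.
For two independent groups with equal n: n = 2·((z_{α} + z_β) / d)².
z_{α} + z_β = 1.645 + 0.674 = 2.319.
n = 2 × (2.319 / 0.968)² = 2 × 2.396² = 2 × 5.74 = 11.5.
Round up to the next whole participant.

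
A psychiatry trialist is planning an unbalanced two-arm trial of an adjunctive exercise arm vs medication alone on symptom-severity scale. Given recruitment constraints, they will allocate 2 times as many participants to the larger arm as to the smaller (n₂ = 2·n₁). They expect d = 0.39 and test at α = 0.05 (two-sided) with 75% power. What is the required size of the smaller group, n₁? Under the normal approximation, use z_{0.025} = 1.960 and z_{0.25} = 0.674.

n₁ = 69

With allocation ratio k = n₂/n₁ = 2, Var(x̄₁−x̄₂) = σ²(1/n₁ + 1/(k·n₁)) = σ²·(k+1)/(k·n₁).
So n₁ = (1 + 1/k)·((z_{α/2} + z_β)/d)² = 1.500 × (2.634/0.39)².
n₁ = 1.500 × 45.61 = 68.4.
Round up: n₁ = 69, giving n₂ = 2 × 69 = 138.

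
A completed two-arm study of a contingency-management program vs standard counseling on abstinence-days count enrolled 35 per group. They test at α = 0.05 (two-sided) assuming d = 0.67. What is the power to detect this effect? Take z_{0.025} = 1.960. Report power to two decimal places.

For two equal groups, power = Φ(d·√(n/2) − z_{α/2}).
d·√(n/2) = 0.67 × √(35/2) = 0.67 × 4.183 = 2.803.
z_β = 2.803 − 1.960 = 0.843.
Power = Φ(0.843) = 0.800.

power ≈ 0.80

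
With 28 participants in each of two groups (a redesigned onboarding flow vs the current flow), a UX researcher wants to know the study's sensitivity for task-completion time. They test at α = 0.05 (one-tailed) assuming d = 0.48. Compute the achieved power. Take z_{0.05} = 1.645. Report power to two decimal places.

power ≈ 0.56

For two equal groups, power = Φ(d·√(n/2) − z_{α}).
d·√(n/2) = 0.48 × √(28/2) = 0.48 × 3.742 = 1.796.
z_β = 1.796 − 1.645 = 0.151.
Power = Φ(0.151) = 0.560.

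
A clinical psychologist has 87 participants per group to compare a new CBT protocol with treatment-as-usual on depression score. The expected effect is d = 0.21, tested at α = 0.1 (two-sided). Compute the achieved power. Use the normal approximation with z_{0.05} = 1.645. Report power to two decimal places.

For two equal groups, power = Φ(d·√(n/2) − z_{α/2}).
d·√(n/2) = 0.21 × √(87/2) = 0.21 × 6.595 = 1.385.
z_β = 1.385 − 1.645 = -0.260.
Power = Φ(-0.260) = 0.397.

power ≈ 0.40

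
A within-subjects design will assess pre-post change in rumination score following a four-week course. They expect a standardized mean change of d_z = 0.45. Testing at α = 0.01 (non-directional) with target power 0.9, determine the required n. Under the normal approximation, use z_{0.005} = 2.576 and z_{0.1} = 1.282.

For a paired (one-sample on differences) test: n = ((z_{α/2} + z_β) / d)².
z_{α/2} + z_β = 2.576 + 1.282 = 3.858.
n = (3.858 / 0.45)² = 8.573² = 73.50.
Round up.

n = 74 pairs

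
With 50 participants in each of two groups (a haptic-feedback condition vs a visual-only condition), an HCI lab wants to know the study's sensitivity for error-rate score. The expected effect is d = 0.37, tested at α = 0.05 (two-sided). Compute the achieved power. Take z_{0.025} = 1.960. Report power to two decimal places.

power ≈ 0.46

For two equal groups, power = Φ(d·√(n/2) − z_{α/2}).
d·√(n/2) = 0.37 × √(50/2) = 0.37 × 5.000 = 1.850.
z_β = 1.850 − 1.960 = -0.110.
Power = Φ(-0.110) = 0.456.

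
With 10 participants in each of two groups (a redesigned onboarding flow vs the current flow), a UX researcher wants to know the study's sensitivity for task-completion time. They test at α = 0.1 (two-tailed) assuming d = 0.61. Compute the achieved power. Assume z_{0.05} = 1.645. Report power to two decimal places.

For two equal groups, power = Φ(d·√(n/2) − z_{α/2}).
d·√(n/2) = 0.61 × √(10/2) = 0.61 × 2.236 = 1.364.
z_β = 1.364 − 1.645 = -0.281.
Power = Φ(-0.281) = 0.389.

power ≈ 0.39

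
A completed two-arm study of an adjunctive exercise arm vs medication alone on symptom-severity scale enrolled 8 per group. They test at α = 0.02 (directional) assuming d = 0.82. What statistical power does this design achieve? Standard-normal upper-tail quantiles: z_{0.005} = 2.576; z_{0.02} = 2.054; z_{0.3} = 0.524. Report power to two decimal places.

power ≈ 0.34

For two equal groups, power = Φ(d·√(n/2) − z_{α}).
d·√(n/2) = 0.82 × √(8/2) = 0.82 × 2.000 = 1.640.
z_β = 1.640 − 2.054 = -0.414.
Power = Φ(-0.414) = 0.339.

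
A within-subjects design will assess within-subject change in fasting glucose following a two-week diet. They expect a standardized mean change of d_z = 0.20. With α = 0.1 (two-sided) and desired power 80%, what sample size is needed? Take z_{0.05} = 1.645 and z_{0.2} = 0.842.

n = 155 pairs

For a paired (one-sample on differences) test: n = ((z_{α/2} + z_β) / d)².
z_{α/2} + z_β = 1.645 + 0.842 = 2.487.
n = (2.487 / 0.20)² = 12.435² = 154.63.
Round up.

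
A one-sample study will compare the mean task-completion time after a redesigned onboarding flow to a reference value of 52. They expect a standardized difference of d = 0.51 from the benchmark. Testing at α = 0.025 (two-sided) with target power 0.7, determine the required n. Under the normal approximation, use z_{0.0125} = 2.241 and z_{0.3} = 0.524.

For a one-sample test: n = ((z_{α/2} + z_β) / d)².
z_{α/2} + z_β = 2.241 + 0.524 = 2.765.
n = (2.765 / 0.51)² = 5.422² = 29.39.
Round up.

n = 30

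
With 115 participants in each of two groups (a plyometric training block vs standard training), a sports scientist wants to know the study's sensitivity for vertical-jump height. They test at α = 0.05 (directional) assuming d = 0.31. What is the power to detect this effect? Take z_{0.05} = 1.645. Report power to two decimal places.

power ≈ 0.76

For two equal groups, power = Φ(d·√(n/2) − z_{α}).
d·√(n/2) = 0.31 × √(115/2) = 0.31 × 7.583 = 2.351.
z_β = 2.351 − 1.645 = 0.706.
Power = Φ(0.706) = 0.760.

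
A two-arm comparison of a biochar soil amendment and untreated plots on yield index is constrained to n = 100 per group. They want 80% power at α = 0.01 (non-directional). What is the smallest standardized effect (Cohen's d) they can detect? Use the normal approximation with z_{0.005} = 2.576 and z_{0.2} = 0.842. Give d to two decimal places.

d_min ≈ 0.48

For two independent groups of n = 100 each: d_min = (z_{α/2} + z_β)·√(2/n).
z-sum = 2.576 + 0.842 = 3.418.
d_min = 3.418 × √(2/100) = 3.418 × 0.1414 = 0.483.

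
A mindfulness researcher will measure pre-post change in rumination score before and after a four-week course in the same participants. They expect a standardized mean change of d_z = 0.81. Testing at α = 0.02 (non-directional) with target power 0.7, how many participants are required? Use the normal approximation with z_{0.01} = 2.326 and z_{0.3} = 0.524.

n = 13 pairs

For a paired (one-sample on differences) test: n = ((z_{α/2} + z_β) / d)².
z_{α/2} + z_β = 2.326 + 0.524 = 2.850.
n = (2.850 / 0.81)² = 3.519² = 12.38.
Round up.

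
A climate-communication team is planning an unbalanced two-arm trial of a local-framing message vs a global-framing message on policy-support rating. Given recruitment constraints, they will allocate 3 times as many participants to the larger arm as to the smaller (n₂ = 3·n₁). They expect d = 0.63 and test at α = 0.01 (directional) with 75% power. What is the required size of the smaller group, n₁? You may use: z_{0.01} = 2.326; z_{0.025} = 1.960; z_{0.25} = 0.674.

With allocation ratio k = n₂/n₁ = 3, Var(x̄₁−x̄₂) = σ²(1/n₁ + 1/(k·n₁)) = σ²·(k+1)/(k·n₁).
So n₁ = (1 + 1/k)·((z_{α} + z_β)/d)² = 1.333 × (3.000/0.63)².
n₁ = 1.333 × 22.68 = 30.2.
Round up: n₁ = 31, giving n₂ = 3 × 31 = 93.

n₁ = 31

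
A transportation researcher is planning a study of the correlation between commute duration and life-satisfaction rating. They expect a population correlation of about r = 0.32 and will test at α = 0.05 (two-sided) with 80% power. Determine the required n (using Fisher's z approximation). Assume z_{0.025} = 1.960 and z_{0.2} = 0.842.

n = 75

Fisher's z: C = ½·ln((1+r)/(1−r)) = ½·ln(1.9412) = 0.3316.
n = ((z_{α/2} + z_β)/C)² + 3.
(1.960 + 0.842) / 0.3316 = 2.802 / 0.3316 = 8.450.
n = 8.450² + 3 = 71.40 + 3 = 74.4.
Round up.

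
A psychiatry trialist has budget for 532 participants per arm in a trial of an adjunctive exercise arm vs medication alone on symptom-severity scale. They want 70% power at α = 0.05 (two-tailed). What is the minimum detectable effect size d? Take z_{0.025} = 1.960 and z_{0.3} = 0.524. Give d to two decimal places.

For two independent groups of n = 532 each: d_min = (z_{α/2} + z_β)·√(2/n).
z-sum = 1.960 + 0.524 = 2.484.
d_min = 2.484 × √(2/532) = 2.484 × 0.0613 = 0.152.

d_min ≈ 0.15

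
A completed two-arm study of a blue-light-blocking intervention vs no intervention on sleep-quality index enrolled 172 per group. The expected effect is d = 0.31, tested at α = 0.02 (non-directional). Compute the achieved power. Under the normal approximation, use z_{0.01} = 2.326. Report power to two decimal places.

For two equal groups, power = Φ(d·√(n/2) − z_{α/2}).
d·√(n/2) = 0.31 × √(172/2) = 0.31 × 9.274 = 2.875.
z_β = 2.875 − 2.326 = 0.549.
Power = Φ(0.549) = 0.708.

power ≈ 0.71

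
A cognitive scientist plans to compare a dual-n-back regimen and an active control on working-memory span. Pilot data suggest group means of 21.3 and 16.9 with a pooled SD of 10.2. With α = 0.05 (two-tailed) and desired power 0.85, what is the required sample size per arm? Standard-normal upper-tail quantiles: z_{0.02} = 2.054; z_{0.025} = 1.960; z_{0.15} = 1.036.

Cohen's d = |M₁ − M₂| / SD_pooled = |21.3 − 16.9| / 10.2 = 4.4 / 10.2 = 0.431.
For two independent groups with equal n: n = 2·((z_{α/2} + z_β) / d)².
z_{α/2} + z_β = 1.960 + 1.036 = 2.996.
n = 2 × (2.996 / 0.431)² = 2 × 6.951² = 2 × 48.32 = 96.6.
Round up to the next whole participant.

n = 97 per group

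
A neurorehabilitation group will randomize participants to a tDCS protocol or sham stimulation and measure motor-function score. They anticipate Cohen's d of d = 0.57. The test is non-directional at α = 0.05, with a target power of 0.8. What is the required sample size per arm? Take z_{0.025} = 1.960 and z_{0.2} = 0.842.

n = 49 per group

For two independent groups with equal n: n = 2·((z_{α/2} + z_β) / d)².
z_{α/2} + z_β = 1.960 + 0.842 = 2.802.
n = 2 × (2.802 / 0.57)² = 2 × 4.916² = 2 × 24.16 = 48.3.
Round up to the next whole participant.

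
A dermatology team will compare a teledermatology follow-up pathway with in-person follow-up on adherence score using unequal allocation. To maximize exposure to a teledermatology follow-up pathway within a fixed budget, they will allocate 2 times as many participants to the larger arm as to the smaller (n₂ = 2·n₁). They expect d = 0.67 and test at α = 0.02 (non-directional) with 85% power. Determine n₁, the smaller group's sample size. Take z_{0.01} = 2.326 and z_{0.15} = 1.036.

With allocation ratio k = n₂/n₁ = 2, Var(x̄₁−x̄₂) = σ²(1/n₁ + 1/(k·n₁)) = σ²·(k+1)/(k·n₁).
So n₁ = (1 + 1/k)·((z_{α/2} + z_β)/d)² = 1.500 × (3.362/0.67)².
n₁ = 1.500 × 25.18 = 37.8.
Round up: n₁ = 38, giving n₂ = 2 × 38 = 76.

n₁ = 38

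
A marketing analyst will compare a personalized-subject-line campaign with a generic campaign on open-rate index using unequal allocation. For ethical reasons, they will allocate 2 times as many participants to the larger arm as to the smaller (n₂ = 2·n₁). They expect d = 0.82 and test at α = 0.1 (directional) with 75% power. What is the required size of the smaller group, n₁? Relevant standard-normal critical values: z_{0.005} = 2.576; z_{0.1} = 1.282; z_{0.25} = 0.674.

n₁ = 9

With allocation ratio k = n₂/n₁ = 2, Var(x̄₁−x̄₂) = σ²(1/n₁ + 1/(k·n₁)) = σ²·(k+1)/(k·n₁).
So n₁ = (1 + 1/k)·((z_{α} + z_β)/d)² = 1.500 × (1.956/0.82)².
n₁ = 1.500 × 5.69 = 8.5.
Round up: n₁ = 9, giving n₂ = 2 × 9 = 18.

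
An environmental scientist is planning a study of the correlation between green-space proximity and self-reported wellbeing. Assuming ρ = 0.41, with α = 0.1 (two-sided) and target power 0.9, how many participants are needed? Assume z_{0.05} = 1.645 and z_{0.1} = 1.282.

n = 49

Fisher's z: C = ½·ln((1+r)/(1−r)) = ½·ln(2.3898) = 0.4356.
n = ((z_{α/2} + z_β)/C)² + 3.
(1.645 + 1.282) / 0.4356 = 2.927 / 0.4356 = 6.719.
n = 6.719² + 3 = 45.15 + 3 = 48.2.
Round up.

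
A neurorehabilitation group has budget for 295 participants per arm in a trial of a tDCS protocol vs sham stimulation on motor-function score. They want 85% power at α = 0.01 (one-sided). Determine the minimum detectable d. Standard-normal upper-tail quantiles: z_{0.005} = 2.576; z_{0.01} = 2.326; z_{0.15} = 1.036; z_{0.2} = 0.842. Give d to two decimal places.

d_min ≈ 0.28

For two independent groups of n = 295 each: d_min = (z_{α} + z_β)·√(2/n).
z-sum = 2.326 + 1.036 = 3.362.
d_min = 3.362 × √(2/295) = 3.362 × 0.0823 = 0.277.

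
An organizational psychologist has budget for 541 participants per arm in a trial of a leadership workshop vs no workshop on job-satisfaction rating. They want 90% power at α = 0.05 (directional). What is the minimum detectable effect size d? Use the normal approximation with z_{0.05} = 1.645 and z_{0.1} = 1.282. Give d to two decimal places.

For two independent groups of n = 541 each: d_min = (z_{α} + z_β)·√(2/n).
z-sum = 1.645 + 1.282 = 2.927.
d_min = 2.927 × √(2/541) = 2.927 × 0.0608 = 0.178.

d_min ≈ 0.18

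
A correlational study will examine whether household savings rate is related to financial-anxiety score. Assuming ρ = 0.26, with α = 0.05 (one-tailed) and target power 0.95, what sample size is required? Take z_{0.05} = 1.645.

Fisher's z: C = ½·ln((1+r)/(1−r)) = ½·ln(1.7027) = 0.2661.
n = ((z_{α} + z_β)/C)² + 3.
(1.645 + 1.645) / 0.2661 = 3.290 / 0.2661 = 12.364.
n = 12.364² + 3 = 152.86 + 3 = 155.9.
Round up.

n = 156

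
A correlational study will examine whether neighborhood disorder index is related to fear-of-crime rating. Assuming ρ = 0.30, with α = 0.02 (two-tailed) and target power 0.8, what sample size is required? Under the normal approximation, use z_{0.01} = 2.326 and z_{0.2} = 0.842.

Fisher's z: C = ½·ln((1+r)/(1−r)) = ½·ln(1.8571) = 0.3095.
n = ((z_{α/2} + z_β)/C)² + 3.
(2.326 + 0.842) / 0.3095 = 3.168 / 0.3095 = 10.236.
n = 10.236² + 3 = 104.77 + 3 = 107.8.
Round up.

n = 108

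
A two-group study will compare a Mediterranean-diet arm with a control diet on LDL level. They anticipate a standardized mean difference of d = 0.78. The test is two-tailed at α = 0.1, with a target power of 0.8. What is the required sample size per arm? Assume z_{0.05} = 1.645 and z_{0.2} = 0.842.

n = 21 per group

For two independent groups with equal n: n = 2·((z_{α/2} + z_β) / d)².
z_{α/2} + z_β = 1.645 + 0.842 = 2.487.
n = 2 × (2.487 / 0.78)² = 2 × 3.188² = 2 × 10.17 = 20.3.
Round up to the next whole participant.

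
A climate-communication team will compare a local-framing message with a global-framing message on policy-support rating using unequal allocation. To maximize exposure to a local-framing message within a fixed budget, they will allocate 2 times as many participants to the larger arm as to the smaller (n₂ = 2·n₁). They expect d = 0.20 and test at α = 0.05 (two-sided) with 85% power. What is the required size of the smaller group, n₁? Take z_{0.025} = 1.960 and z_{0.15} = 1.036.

n₁ = 337

With allocation ratio k = n₂/n₁ = 2, Var(x̄₁−x̄₂) = σ²(1/n₁ + 1/(k·n₁)) = σ²·(k+1)/(k·n₁).
So n₁ = (1 + 1/k)·((z_{α/2} + z_β)/d)² = 1.500 × (2.996/0.20)².
n₁ = 1.500 × 224.40 = 336.6.
Round up: n₁ = 337, giving n₂ = 2 × 337 = 674.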